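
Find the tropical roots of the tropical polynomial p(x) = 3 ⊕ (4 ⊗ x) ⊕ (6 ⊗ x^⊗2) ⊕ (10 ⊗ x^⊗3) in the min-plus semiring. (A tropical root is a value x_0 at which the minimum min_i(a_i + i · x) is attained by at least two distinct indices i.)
Roots: {-4, -2, -1}

Each tropical root is a break point of the lower envelope of the lines y = a_i + i · x (there are 4 lines, with slopes 0, 1, ..., 3). Only the lines that attain the minimum somewhere contribute to roots; other lines are dominated. Here the surviving (envelope) indices are i = 3, i = 2, i = 1, i = 0.
Intersections between consecutive envelope lines give the roots: for adjacent envelope indices i < j the intersection is x = (a_i − a_j) / (j − i). Reading off the sorted break points: {-4, -2, -1}.
Verification: at each break x_0, at least two indices attain the minimum of min_i(a_i + i · x_0).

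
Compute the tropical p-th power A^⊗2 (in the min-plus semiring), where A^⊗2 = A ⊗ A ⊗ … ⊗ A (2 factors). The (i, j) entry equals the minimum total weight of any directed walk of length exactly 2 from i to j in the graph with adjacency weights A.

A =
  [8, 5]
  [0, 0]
A^⊗2 =
  [5, 5]
  [0, 0]

Each entry (A^⊗2)_ij equals the minimum over all length-2 walks i = v_0 → v_1 → … → v_2 = j of Σ_t A[v_t][v_{t+1}]. For example, for (i, j) = (0, 1) we minimise over 2 possible intermediate vertex sequences; the minimum is 5, attained along the walk 0 → 1 → 1.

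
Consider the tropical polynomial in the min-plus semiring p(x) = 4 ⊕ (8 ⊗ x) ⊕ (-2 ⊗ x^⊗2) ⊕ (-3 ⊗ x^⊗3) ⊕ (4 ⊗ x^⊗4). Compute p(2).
p(2) = 2

A tropical monomial a ⊗ x^⊗i evaluates to a + i · x. Evaluating each term at x = 2:
  Term 0 contributes 4 + 0 · 2 = 4
  Term 1 contributes 8 + 1 · 2 = 10
  Term 2 contributes -2 + 2 · 2 = 2
  Term 3 contributes -3 + 3 · 2 = 3
  Term 4 contributes 4 + 4 · 2 = 12
p(2) = ⊕ of these = min[4, 10, 2, 3, 12] = 2.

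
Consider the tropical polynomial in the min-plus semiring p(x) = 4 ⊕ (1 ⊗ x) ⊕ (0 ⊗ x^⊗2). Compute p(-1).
p(-1) = -2

A tropical monomial a ⊗ x^⊗i evaluates to a + i · x. Evaluating each term at x = -1:
  Term 0 contributes 4 + 0 · -1 = 4
  Term 1 contributes 1 + 1 · -1 = 0
  Term 2 contributes 0 + 2 · -1 = -2
p(-1) = ⊕ of these = min[4, 0, -2] = -2.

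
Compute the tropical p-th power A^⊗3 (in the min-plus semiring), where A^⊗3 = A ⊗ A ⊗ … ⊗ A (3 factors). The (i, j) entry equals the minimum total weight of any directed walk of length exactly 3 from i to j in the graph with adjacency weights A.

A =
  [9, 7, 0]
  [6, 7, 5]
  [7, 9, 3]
A^⊗3 =
  [10, 12, 6]
  [13, 15, 9]
  [13, 15, 9]

Each entry (A^⊗3)_ij equals the minimum over all length-3 walks i = v_0 → v_1 → … → v_3 = j of Σ_t A[v_t][v_{t+1}]. For example, for (i, j) = (0, 2) we minimise over 9 possible intermediate vertex sequences; the minimum is 6, attained along the walk 0 → 2 → 2 → 2.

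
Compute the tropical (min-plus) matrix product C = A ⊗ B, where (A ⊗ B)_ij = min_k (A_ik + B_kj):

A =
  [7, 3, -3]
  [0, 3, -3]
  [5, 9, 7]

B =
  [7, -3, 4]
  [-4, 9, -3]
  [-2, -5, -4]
A ⊗ B =
  [-5, -8, -7]
  [-5, -8, -7]
  [5, 2, 3]

Apply the min-plus product entry-by-entry:
  C[0][0] = min over k of (A[0][0] + B[0][0] = 7 + 7 = 14, A[0][1] + B[1][0] = 3 + -4 = -1, A[0][2] + B[2][0] = -3 + -2 = -5) = -5 (attained at k = 2)
  C[0][1] = min over k of (A[0][0] + B[0][1] = 7 + -3 = 4, A[0][1] + B[1][1] = 3 + 9 = 12, A[0][2] + B[2][1] = -3 + -5 = -8) = -8 (attained at k = 2)
  C[0][2] = min over k of (A[0][0] + B[0][2] = 7 + 4 = 11, A[0][1] + B[1][2] = 3 + -3 = 0, A[0][2] + B[2][2] = -3 + -4 = -7) = -7 (attained at k = 2)
  C[1][0] = min over k of (A[1][0] + B[0][0] = 0 + 7 = 7, A[1][1] + B[1][0] = 3 + -4 = -1, A[1][2] + B[2][0] = -3 + -2 = -5) = -5 (attained at k = 2)
  C[1][1] = min over k of (A[1][0] + B[0][1] = 0 + -3 = -3, A[1][1] + B[1][1] = 3 + 9 = 12, A[1][2] + B[2][1] = -3 + -5 = -8) = -8 (attained at k = 2)
  C[1][2] = min over k of (A[1][0] + B[0][2] = 0 + 4 = 4, A[1][1] + B[1][2] = 3 + -3 = 0, A[1][2] + B[2][2] = -3 + -4 = -7) = -7 (attained at k = 2)
  C[2][0] = min over k of (A[2][0] + B[0][0] = 5 + 7 = 12, A[2][1] + B[1][0] = 9 + -4 = 5, A[2][2] + B[2][0] = 7 + -2 = 5) = 5 (attained at k = 1)
  C[2][1] = min over k of (A[2][0] + B[0][1] = 5 + -3 = 2, A[2][1] + B[1][1] = 9 + 9 = 18, A[2][2] + B[2][1] = 7 + -5 = 2) = 2 (attained at k = 0)
  C[2][2] = min over k of (A[2][0] + B[0][2] = 5 + 4 = 9, A[2][1] + B[1][2] = 9 + -3 = 6, A[2][2] + B[2][2] = 7 + -4 = 3) = 3 (attained at k = 2)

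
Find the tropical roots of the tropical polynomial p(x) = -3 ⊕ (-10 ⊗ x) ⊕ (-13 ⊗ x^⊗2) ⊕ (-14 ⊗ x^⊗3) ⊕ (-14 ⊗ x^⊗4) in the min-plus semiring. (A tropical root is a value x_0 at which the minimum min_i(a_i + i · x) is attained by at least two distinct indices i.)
Roots: {0, 1, 3, 7}

Each tropical root is a break point of the lower envelope of the lines y = a_i + i · x (there are 5 lines, with slopes 0, 1, ..., 4). Only the lines that attain the minimum somewhere contribute to roots; other lines are dominated. Here the surviving (envelope) indices are i = 4, i = 3, i = 2, i = 1, i = 0.
Intersections between consecutive envelope lines give the roots: for adjacent envelope indices i < j the intersection is x = (a_i − a_j) / (j − i). Reading off the sorted break points: {0, 1, 3, 7}.
Verification: at each break x_0, at least two indices attain the minimum of min_i(a_i + i · x_0).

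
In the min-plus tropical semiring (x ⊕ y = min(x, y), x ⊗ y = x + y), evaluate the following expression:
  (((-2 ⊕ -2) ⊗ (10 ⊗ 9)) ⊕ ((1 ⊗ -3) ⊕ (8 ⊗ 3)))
(((-2 ⊕ -2) ⊗ (10 ⊗ 9)) ⊕ ((1 ⊗ -3) ⊕ (8 ⊗ 3))) = -2

Expand innermost to outermost. Recall ⊕ takes the minimum of its arguments and ⊗ takes their sum. Working out the expression (((-2 ⊕ -2) ⊗ (10 ⊗ 9)) ⊕ ((1 ⊗ -3) ⊕ (8 ⊗ 3))) gives -2.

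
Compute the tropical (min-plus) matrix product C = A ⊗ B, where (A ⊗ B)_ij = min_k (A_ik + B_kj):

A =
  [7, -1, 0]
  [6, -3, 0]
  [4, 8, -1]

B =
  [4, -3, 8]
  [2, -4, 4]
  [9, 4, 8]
A ⊗ B =
  [1, -5, 3]
  [-1, -7, 1]
  [8, 1, 7]

Apply the min-plus product entry-by-entry:
  C[0][0] = min over k of (A[0][0] + B[0][0] = 7 + 4 = 11, A[0][1] + B[1][0] = -1 + 2 = 1, A[0][2] + B[2][0] = 0 + 9 = 9) = 1 (attained at k = 1)
  C[0][1] = min over k of (A[0][0] + B[0][1] = 7 + -3 = 4, A[0][1] + B[1][1] = -1 + -4 = -5, A[0][2] + B[2][1] = 0 + 4 = 4) = -5 (attained at k = 1)
  C[0][2] = min over k of (A[0][0] + B[0][2] = 7 + 8 = 15, A[0][1] + B[1][2] = -1 + 4 = 3, A[0][2] + B[2][2] = 0 + 8 = 8) = 3 (attained at k = 1)
  C[1][0] = min over k of (A[1][0] + B[0][0] = 6 + 4 = 10, A[1][1] + B[1][0] = -3 + 2 = -1, A[1][2] + B[2][0] = 0 + 9 = 9) = -1 (attained at k = 1)
  C[1][1] = min over k of (A[1][0] + B[0][1] = 6 + -3 = 3, A[1][1] + B[1][1] = -3 + -4 = -7, A[1][2] + B[2][1] = 0 + 4 = 4) = -7 (attained at k = 1)
  C[1][2] = min over k of (A[1][0] + B[0][2] = 6 + 8 = 14, A[1][1] + B[1][2] = -3 + 4 = 1, A[1][2] + B[2][2] = 0 + 8 = 8) = 1 (attained at k = 1)
  C[2][0] = min over k of (A[2][0] + B[0][0] = 4 + 4 = 8, A[2][1] + B[1][0] = 8 + 2 = 10, A[2][2] + B[2][0] = -1 + 9 = 8) = 8 (attained at k = 0)
  C[2][1] = min over k of (A[2][0] + B[0][1] = 4 + -3 = 1, A[2][1] + B[1][1] = 8 + -4 = 4, A[2][2] + B[2][1] = -1 + 4 = 3) = 1 (attained at k = 0)
  C[2][2] = min over k of (A[2][0] + B[0][2] = 4 + 8 = 12, A[2][1] + B[1][2] = 8 + 4 = 12, A[2][2] + B[2][2] = -1 + 8 = 7) = 7 (attained at k = 2)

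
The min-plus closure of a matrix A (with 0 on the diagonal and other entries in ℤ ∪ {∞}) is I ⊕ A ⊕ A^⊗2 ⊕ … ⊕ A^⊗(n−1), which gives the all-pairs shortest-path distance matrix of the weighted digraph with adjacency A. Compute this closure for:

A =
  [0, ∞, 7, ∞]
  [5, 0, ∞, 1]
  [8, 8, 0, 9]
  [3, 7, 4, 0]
Closure =
  [0, 15, 7, 16]
  [4, 0, 5, 1]
  [8, 8, 0, 9]
  [3, 7, 4, 0]

This is the Floyd-Warshall all-pairs shortest-path computation. For each intermediate vertex k = 0, 1, …, 3, update dist[i][j] ← min(dist[i][j], dist[i][k] + dist[k][j]). The final matrix gives, for each (i, j), the minimum total weight of any directed path from i to j (possibly empty when i = j).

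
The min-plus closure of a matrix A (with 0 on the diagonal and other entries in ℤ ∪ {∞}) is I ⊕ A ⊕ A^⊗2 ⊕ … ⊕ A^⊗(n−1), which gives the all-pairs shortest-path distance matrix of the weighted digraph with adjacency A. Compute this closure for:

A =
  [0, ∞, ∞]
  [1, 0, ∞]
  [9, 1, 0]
Closure =
  [0, ∞, ∞]
  [1, 0, ∞]
  [2, 1, 0]

This is the Floyd-Warshall all-pairs shortest-path computation. For each intermediate vertex k = 0, 1, …, 2, update dist[i][j] ← min(dist[i][j], dist[i][k] + dist[k][j]). The final matrix gives, for each (i, j), the minimum total weight of any directed path from i to j (possibly empty when i = j).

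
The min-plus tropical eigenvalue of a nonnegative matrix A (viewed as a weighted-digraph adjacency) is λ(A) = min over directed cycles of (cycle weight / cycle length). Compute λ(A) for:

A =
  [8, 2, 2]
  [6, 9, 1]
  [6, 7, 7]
λ(A) = 3

Enumerate directed cycles and compute their means (weight / length). Sample:
  cycle 0 → 0: weight = 8, length = 1, mean = 8/1 ≈ 8.000
  cycle 1 → 1: weight = 9, length = 1, mean = 9/1 ≈ 9.000
  cycle 2 → 2: weight = 7, length = 1, mean = 7/1 ≈ 7.000
  cycle 0 → 1 → 0: weight = 8, length = 2, mean = 8/2 ≈ 4.000
  cycle 0 → 2 → 0: weight = 8, length = 2, mean = 8/2 ≈ 4.000
  cycle 1 → 0 → 1: weight = 8, length = 2, mean = 8/2 ≈ 4.000
Minimum mean = 3.000, attained e.g. along the cycle 0 → 1 → 2 → 0 with weight 9 and length 3. So λ(A) = 9/3 = 3.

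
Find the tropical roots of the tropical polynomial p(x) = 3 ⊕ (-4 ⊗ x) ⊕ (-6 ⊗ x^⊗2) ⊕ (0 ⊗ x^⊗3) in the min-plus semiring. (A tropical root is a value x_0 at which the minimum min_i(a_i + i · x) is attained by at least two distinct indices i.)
Roots: {-6, 2, 7}

Each tropical root is a break point of the lower envelope of the lines y = a_i + i · x (there are 4 lines, with slopes 0, 1, ..., 3). Only the lines that attain the minimum somewhere contribute to roots; other lines are dominated. Here the surviving (envelope) indices are i = 3, i = 2, i = 1, i = 0.
Intersections between consecutive envelope lines give the roots: for adjacent envelope indices i < j the intersection is x = (a_i − a_j) / (j − i). Reading off the sorted break points: {-6, 2, 7}.
Verification: at each break x_0, at least two indices attain the minimum of min_i(a_i + i · x_0).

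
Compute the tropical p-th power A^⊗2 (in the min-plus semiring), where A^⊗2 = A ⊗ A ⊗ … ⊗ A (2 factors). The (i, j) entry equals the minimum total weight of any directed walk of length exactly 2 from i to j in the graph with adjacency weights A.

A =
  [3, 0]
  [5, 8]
A^⊗2 =
  [5, 3]
  [8, 5]

Each entry (A^⊗2)_ij equals the minimum over all length-2 walks i = v_0 → v_1 → … → v_2 = j of Σ_t A[v_t][v_{t+1}]. For example, for (i, j) = (0, 1) we minimise over 2 possible intermediate vertex sequences; the minimum is 3, attained along the walk 0 → 0 → 1.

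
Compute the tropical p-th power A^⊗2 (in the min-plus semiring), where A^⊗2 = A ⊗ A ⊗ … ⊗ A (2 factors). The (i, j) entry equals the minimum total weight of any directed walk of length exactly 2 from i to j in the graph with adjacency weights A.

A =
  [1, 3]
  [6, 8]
A^⊗2 =
  [2, 4]
  [7, 9]

Each entry (A^⊗2)_ij equals the minimum over all length-2 walks i = v_0 → v_1 → … → v_2 = j of Σ_t A[v_t][v_{t+1}]. For example, for (i, j) = (0, 1) we minimise over 2 possible intermediate vertex sequences; the minimum is 4, attained along the walk 0 → 0 → 1.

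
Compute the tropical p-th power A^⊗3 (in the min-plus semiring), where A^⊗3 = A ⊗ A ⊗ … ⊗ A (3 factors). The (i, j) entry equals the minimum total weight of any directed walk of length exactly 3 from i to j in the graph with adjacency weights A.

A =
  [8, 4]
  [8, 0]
A^⊗3 =
  [12, 4]
  [8, 0]

Each entry (A^⊗3)_ij equals the minimum over all length-3 walks i = v_0 → v_1 → … → v_3 = j of Σ_t A[v_t][v_{t+1}]. For example, for (i, j) = (0, 1) we minimise over 4 possible intermediate vertex sequences; the minimum is 4, attained along the walk 0 → 1 → 1 → 1.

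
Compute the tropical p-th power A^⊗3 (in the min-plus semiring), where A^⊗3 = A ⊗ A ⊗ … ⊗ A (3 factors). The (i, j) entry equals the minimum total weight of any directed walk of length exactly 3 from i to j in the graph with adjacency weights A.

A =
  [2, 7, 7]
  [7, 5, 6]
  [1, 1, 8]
A^⊗3 =
  [6, 10, 11]
  [9, 12, 13]
  [5, 8, 10]

Each entry (A^⊗3)_ij equals the minimum over all length-3 walks i = v_0 → v_1 → … → v_3 = j of Σ_t A[v_t][v_{t+1}]. For example, for (i, j) = (0, 2) we minimise over 9 possible intermediate vertex sequences; the minimum is 11, attained along the walk 0 → 0 → 0 → 2.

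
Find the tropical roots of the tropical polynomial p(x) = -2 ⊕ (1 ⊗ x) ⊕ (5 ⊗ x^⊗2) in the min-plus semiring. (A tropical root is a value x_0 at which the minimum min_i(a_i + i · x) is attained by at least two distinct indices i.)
Roots: {-4, -3}

Each tropical root is a break point of the lower envelope of the lines y = a_i + i · x (there are 3 lines, with slopes 0, 1, ..., 2). Only the lines that attain the minimum somewhere contribute to roots; other lines are dominated. Here the surviving (envelope) indices are i = 2, i = 1, i = 0.
Intersections between consecutive envelope lines give the roots: for adjacent envelope indices i < j the intersection is x = (a_i − a_j) / (j − i). Reading off the sorted break points: {-4, -3}.
Verification: at each break x_0, at least two indices attain the minimum of min_i(a_i + i · x_0).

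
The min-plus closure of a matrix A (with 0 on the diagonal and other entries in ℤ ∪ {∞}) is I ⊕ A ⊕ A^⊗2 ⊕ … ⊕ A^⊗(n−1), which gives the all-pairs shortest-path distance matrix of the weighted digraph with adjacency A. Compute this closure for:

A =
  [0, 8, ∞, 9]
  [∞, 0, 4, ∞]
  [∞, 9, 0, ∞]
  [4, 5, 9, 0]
Closure =
  [0, 8, 12, 9]
  [∞, 0, 4, ∞]
  [∞, 9, 0, ∞]
  [4, 5, 9, 0]

This is the Floyd-Warshall all-pairs shortest-path computation. For each intermediate vertex k = 0, 1, …, 3, update dist[i][j] ← min(dist[i][j], dist[i][k] + dist[k][j]). The final matrix gives, for each (i, j), the minimum total weight of any directed path from i to j (possibly empty when i = j).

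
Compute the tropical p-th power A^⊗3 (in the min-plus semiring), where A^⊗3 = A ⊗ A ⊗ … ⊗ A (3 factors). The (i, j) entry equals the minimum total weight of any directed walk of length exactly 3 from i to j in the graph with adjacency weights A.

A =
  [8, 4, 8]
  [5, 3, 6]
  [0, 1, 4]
A^⊗3 =
  [10, 10, 13]
  [9, 9, 12]
  [7, 7, 10]

Each entry (A^⊗3)_ij equals the minimum over all length-3 walks i = v_0 → v_1 → … → v_3 = j of Σ_t A[v_t][v_{t+1}]. For example, for (i, j) = (0, 2) we minimise over 9 possible intermediate vertex sequences; the minimum is 13, attained along the walk 0 → 1 → 1 → 2.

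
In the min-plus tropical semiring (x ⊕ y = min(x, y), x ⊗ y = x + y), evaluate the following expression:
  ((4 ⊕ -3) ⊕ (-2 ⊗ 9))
((4 ⊕ -3) ⊕ (-2 ⊗ 9)) = -3

Expand innermost to outermost. Recall ⊕ takes the minimum of its arguments and ⊗ takes their sum. Working out the expression ((4 ⊕ -3) ⊕ (-2 ⊗ 9)) gives -3.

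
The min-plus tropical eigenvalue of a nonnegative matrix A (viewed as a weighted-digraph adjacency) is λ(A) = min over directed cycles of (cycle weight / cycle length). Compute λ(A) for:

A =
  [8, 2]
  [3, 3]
λ(A) = 5/2

Enumerate directed cycles and compute their means (weight / length). Sample:
  cycle 0 → 0: weight = 8, length = 1, mean = 8/1 ≈ 8.000
  cycle 1 → 1: weight = 3, length = 1, mean = 3/1 ≈ 3.000
  cycle 0 → 1 → 0: weight = 5, length = 2, mean = 5/2 ≈ 2.500
  cycle 1 → 0 → 1: weight = 5, length = 2, mean = 5/2 ≈ 2.500
Minimum mean = 2.500, attained e.g. along the cycle 0 → 1 → 0 with weight 5 and length 2. So λ(A) = 5/2 = 5/2.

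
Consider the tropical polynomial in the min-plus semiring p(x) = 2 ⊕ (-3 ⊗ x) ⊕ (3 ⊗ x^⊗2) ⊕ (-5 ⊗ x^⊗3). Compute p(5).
p(5) = 2

A tropical monomial a ⊗ x^⊗i evaluates to a + i · x. Evaluating each term at x = 5:
  Term 0 contributes 2 + 0 · 5 = 2
  Term 1 contributes -3 + 1 · 5 = 2
  Term 2 contributes 3 + 2 · 5 = 13
  Term 3 contributes -5 + 3 · 5 = 10
p(5) = ⊕ of these = min[2, 2, 13, 10] = 2.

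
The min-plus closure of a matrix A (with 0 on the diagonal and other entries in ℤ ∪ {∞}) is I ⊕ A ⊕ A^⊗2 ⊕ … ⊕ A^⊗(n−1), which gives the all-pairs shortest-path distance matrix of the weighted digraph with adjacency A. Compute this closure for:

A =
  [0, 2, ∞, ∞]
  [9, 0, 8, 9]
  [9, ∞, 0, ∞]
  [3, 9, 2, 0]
Closure =
  [0, 2, 10, 11]
  [9, 0, 8, 9]
  [9, 11, 0, 20]
  [3, 5, 2, 0]

This is the Floyd-Warshall all-pairs shortest-path computation. For each intermediate vertex k = 0, 1, …, 3, update dist[i][j] ← min(dist[i][j], dist[i][k] + dist[k][j]). The final matrix gives, for each (i, j), the minimum total weight of any directed path from i to j (possibly empty when i = j).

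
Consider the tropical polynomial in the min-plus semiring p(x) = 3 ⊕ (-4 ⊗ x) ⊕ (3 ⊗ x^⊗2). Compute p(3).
p(3) = -1

A tropical monomial a ⊗ x^⊗i evaluates to a + i · x. Evaluating each term at x = 3:
  Term 0 contributes 3 + 0 · 3 = 3
  Term 1 contributes -4 + 1 · 3 = -1
  Term 2 contributes 3 + 2 · 3 = 9
p(3) = ⊕ of these = min[3, -1, 9] = -1.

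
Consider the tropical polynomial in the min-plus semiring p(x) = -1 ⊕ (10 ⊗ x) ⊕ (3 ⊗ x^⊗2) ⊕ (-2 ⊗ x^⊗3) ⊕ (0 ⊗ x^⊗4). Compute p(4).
p(4) = -1

A tropical monomial a ⊗ x^⊗i evaluates to a + i · x. Evaluating each term at x = 4:
  Term 0 contributes -1 + 0 · 4 = -1
  Term 1 contributes 10 + 1 · 4 = 14
  Term 2 contributes 3 + 2 · 4 = 11
  Term 3 contributes -2 + 3 · 4 = 10
  Term 4 contributes 0 + 4 · 4 = 16
p(4) = ⊕ of these = min[-1, 14, 11, 10, 16] = -1.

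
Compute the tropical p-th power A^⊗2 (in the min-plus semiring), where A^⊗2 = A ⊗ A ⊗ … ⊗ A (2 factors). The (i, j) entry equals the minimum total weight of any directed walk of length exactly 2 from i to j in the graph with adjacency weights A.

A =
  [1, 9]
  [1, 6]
A^⊗2 =
  [2, 10]
  [2, 10]

Each entry (A^⊗2)_ij equals the minimum over all length-2 walks i = v_0 → v_1 → … → v_2 = j of Σ_t A[v_t][v_{t+1}]. For example, for (i, j) = (0, 1) we minimise over 2 possible intermediate vertex sequences; the minimum is 10, attained along the walk 0 → 0 → 1.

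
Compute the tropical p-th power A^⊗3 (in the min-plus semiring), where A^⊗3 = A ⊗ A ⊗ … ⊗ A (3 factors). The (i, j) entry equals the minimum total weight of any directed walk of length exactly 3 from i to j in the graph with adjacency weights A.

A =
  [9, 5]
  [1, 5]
A^⊗3 =
  [11, 11]
  [7, 11]

Each entry (A^⊗3)_ij equals the minimum over all length-3 walks i = v_0 → v_1 → … → v_3 = j of Σ_t A[v_t][v_{t+1}]. For example, for (i, j) = (0, 1) we minimise over 4 possible intermediate vertex sequences; the minimum is 11, attained along the walk 0 → 1 → 0 → 1.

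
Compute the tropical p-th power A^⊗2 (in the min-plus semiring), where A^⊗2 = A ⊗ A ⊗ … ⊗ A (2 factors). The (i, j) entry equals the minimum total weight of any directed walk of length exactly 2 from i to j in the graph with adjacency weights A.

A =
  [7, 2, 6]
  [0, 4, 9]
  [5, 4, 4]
A^⊗2 =
  [2, 6, 10]
  [4, 2, 6]
  [4, 7, 8]

Each entry (A^⊗2)_ij equals the minimum over all length-2 walks i = v_0 → v_1 → … → v_2 = j of Σ_t A[v_t][v_{t+1}]. For example, for (i, j) = (0, 2) we minimise over 3 possible intermediate vertex sequences; the minimum is 10, attained along the walk 0 → 2 → 2.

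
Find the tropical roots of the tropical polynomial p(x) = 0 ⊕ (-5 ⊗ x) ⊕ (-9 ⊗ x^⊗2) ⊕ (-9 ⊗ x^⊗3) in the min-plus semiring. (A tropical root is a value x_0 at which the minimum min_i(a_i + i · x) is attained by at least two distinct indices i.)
Roots: {0, 4, 5}

Each tropical root is a break point of the lower envelope of the lines y = a_i + i · x (there are 4 lines, with slopes 0, 1, ..., 3). Only the lines that attain the minimum somewhere contribute to roots; other lines are dominated. Here the surviving (envelope) indices are i = 3, i = 2, i = 1, i = 0.
Intersections between consecutive envelope lines give the roots: for adjacent envelope indices i < j the intersection is x = (a_i − a_j) / (j − i). Reading off the sorted break points: {0, 4, 5}.
Verification: at each break x_0, at least two indices attain the minimum of min_i(a_i + i · x_0).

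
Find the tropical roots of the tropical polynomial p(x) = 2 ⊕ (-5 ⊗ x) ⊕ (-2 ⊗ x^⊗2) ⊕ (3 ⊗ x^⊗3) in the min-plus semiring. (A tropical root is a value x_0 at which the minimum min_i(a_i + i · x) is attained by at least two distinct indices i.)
Roots: {-5, -3, 7}

Each tropical root is a break point of the lower envelope of the lines y = a_i + i · x (there are 4 lines, with slopes 0, 1, ..., 3). Only the lines that attain the minimum somewhere contribute to roots; other lines are dominated. Here the surviving (envelope) indices are i = 3, i = 2, i = 1, i = 0.
Intersections between consecutive envelope lines give the roots: for adjacent envelope indices i < j the intersection is x = (a_i − a_j) / (j − i). Reading off the sorted break points: {-5, -3, 7}.
Verification: at each break x_0, at least two indices attain the minimum of min_i(a_i + i · x_0).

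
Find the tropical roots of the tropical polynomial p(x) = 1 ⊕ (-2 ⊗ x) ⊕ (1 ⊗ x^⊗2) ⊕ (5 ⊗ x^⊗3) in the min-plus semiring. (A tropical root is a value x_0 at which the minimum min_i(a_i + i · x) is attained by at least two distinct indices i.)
Roots: {-4, -3, 3}

Each tropical root is a break point of the lower envelope of the lines y = a_i + i · x (there are 4 lines, with slopes 0, 1, ..., 3). Only the lines that attain the minimum somewhere contribute to roots; other lines are dominated. Here the surviving (envelope) indices are i = 3, i = 2, i = 1, i = 0.
Intersections between consecutive envelope lines give the roots: for adjacent envelope indices i < j the intersection is x = (a_i − a_j) / (j − i). Reading off the sorted break points: {-4, -3, 3}.
Verification: at each break x_0, at least two indices attain the minimum of min_i(a_i + i · x_0).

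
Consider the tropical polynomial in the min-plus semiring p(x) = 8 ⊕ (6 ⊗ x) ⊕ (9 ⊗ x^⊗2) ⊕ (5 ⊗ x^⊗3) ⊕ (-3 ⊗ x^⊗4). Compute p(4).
p(4) = 8

A tropical monomial a ⊗ x^⊗i evaluates to a + i · x. Evaluating each term at x = 4:
  Term 0 contributes 8 + 0 · 4 = 8
  Term 1 contributes 6 + 1 · 4 = 10
  Term 2 contributes 9 + 2 · 4 = 17
  Term 3 contributes 5 + 3 · 4 = 17
  Term 4 contributes -3 + 4 · 4 = 13
p(4) = ⊕ of these = min[8, 10, 17, 17, 13] = 8.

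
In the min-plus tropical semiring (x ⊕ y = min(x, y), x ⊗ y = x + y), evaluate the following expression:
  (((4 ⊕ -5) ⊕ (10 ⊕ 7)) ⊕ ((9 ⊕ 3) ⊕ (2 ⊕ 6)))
(((4 ⊕ -5) ⊕ (10 ⊕ 7)) ⊕ ((9 ⊕ 3) ⊕ (2 ⊕ 6))) = -5

Expand innermost to outermost. Recall ⊕ takes the minimum of its arguments and ⊗ takes their sum. Working out the expression (((4 ⊕ -5) ⊕ (10 ⊕ 7)) ⊕ ((9 ⊕ 3) ⊕ (2 ⊕ 6))) gives -5.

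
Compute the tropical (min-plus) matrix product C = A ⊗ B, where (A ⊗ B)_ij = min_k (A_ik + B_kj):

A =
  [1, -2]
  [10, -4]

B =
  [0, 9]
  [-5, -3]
A ⊗ B =
  [-7, -5]
  [-9, -7]

Apply the min-plus product entry-by-entry:
  C[0][0] = min over k of (A[0][0] + B[0][0] = 1 + 0 = 1, A[0][1] + B[1][0] = -2 + -5 = -7) = -7 (attained at k = 1)
  C[0][1] = min over k of (A[0][0] + B[0][1] = 1 + 9 = 10, A[0][1] + B[1][1] = -2 + -3 = -5) = -5 (attained at k = 1)
  C[1][0] = min over k of (A[1][0] + B[0][0] = 10 + 0 = 10, A[1][1] + B[1][0] = -4 + -5 = -9) = -9 (attained at k = 1)
  C[1][1] = min over k of (A[1][0] + B[0][1] = 10 + 9 = 19, A[1][1] + B[1][1] = -4 + -3 = -7) = -7 (attained at k = 1)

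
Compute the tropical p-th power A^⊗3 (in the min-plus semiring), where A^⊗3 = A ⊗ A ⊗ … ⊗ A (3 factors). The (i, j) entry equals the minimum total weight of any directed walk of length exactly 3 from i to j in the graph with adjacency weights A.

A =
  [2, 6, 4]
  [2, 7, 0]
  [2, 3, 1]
A^⊗3 =
  [6, 8, 6]
  [3, 4, 2]
  [4, 5, 3]

Each entry (A^⊗3)_ij equals the minimum over all length-3 walks i = v_0 → v_1 → … → v_3 = j of Σ_t A[v_t][v_{t+1}]. For example, for (i, j) = (0, 2) we minimise over 9 possible intermediate vertex sequences; the minimum is 6, attained along the walk 0 → 2 → 2 → 2.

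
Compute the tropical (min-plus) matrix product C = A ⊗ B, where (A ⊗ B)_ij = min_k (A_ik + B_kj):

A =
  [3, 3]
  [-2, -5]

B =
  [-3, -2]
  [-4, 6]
A ⊗ B =
  [-1, 1]
  [-9, -4]

Apply the min-plus product entry-by-entry:
  C[0][0] = min over k of (A[0][0] + B[0][0] = 3 + -3 = 0, A[0][1] + B[1][0] = 3 + -4 = -1) = -1 (attained at k = 1)
  C[0][1] = min over k of (A[0][0] + B[0][1] = 3 + -2 = 1, A[0][1] + B[1][1] = 3 + 6 = 9) = 1 (attained at k = 0)
  C[1][0] = min over k of (A[1][0] + B[0][0] = -2 + -3 = -5, A[1][1] + B[1][0] = -5 + -4 = -9) = -9 (attained at k = 1)
  C[1][1] = min over k of (A[1][0] + B[0][1] = -2 + -2 = -4, A[1][1] + B[1][1] = -5 + 6 = 1) = -4 (attained at k = 0)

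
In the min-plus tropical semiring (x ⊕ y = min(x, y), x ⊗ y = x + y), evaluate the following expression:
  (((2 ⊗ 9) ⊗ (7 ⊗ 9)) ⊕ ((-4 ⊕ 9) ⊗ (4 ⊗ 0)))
(((2 ⊗ 9) ⊗ (7 ⊗ 9)) ⊕ ((-4 ⊕ 9) ⊗ (4 ⊗ 0))) = 0

Expand innermost to outermost. Recall ⊕ takes the minimum of its arguments and ⊗ takes their sum. Working out the expression (((2 ⊗ 9) ⊗ (7 ⊗ 9)) ⊕ ((-4 ⊕ 9) ⊗ (4 ⊗ 0))) gives 0.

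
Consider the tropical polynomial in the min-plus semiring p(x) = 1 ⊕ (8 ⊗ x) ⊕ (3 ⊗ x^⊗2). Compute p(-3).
p(-3) = -3

A tropical monomial a ⊗ x^⊗i evaluates to a + i · x. Evaluating each term at x = -3:
  Term 0 contributes 1 + 0 · -3 = 1
  Term 1 contributes 8 + 1 · -3 = 5
  Term 2 contributes 3 + 2 · -3 = -3
p(-3) = ⊕ of these = min[1, 5, -3] = -3.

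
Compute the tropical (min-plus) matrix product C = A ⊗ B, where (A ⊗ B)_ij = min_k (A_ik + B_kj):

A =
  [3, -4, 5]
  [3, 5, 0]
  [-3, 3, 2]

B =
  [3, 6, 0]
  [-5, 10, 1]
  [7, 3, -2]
A ⊗ B =
  [-9, 6, -3]
  [0, 3, -2]
  [-2, 3, -3]

Apply the min-plus product entry-by-entry:
  C[0][0] = min over k of (A[0][0] + B[0][0] = 3 + 3 = 6, A[0][1] + B[1][0] = -4 + -5 = -9, A[0][2] + B[2][0] = 5 + 7 = 12) = -9 (attained at k = 1)
  C[0][1] = min over k of (A[0][0] + B[0][1] = 3 + 6 = 9, A[0][1] + B[1][1] = -4 + 10 = 6, A[0][2] + B[2][1] = 5 + 3 = 8) = 6 (attained at k = 1)
  C[0][2] = min over k of (A[0][0] + B[0][2] = 3 + 0 = 3, A[0][1] + B[1][2] = -4 + 1 = -3, A[0][2] + B[2][2] = 5 + -2 = 3) = -3 (attained at k = 1)
  C[1][0] = min over k of (A[1][0] + B[0][0] = 3 + 3 = 6, A[1][1] + B[1][0] = 5 + -5 = 0, A[1][2] + B[2][0] = 0 + 7 = 7) = 0 (attained at k = 1)
  C[1][1] = min over k of (A[1][0] + B[0][1] = 3 + 6 = 9, A[1][1] + B[1][1] = 5 + 10 = 15, A[1][2] + B[2][1] = 0 + 3 = 3) = 3 (attained at k = 2)
  C[1][2] = min over k of (A[1][0] + B[0][2] = 3 + 0 = 3, A[1][1] + B[1][2] = 5 + 1 = 6, A[1][2] + B[2][2] = 0 + -2 = -2) = -2 (attained at k = 2)
  C[2][0] = min over k of (A[2][0] + B[0][0] = -3 + 3 = 0, A[2][1] + B[1][0] = 3 + -5 = -2, A[2][2] + B[2][0] = 2 + 7 = 9) = -2 (attained at k = 1)
  C[2][1] = min over k of (A[2][0] + B[0][1] = -3 + 6 = 3, A[2][1] + B[1][1] = 3 + 10 = 13, A[2][2] + B[2][1] = 2 + 3 = 5) = 3 (attained at k = 0)
  C[2][2] = min over k of (A[2][0] + B[0][2] = -3 + 0 = -3, A[2][1] + B[1][2] = 3 + 1 = 4, A[2][2] + B[2][2] = 2 + -2 = 0) = -3 (attained at k = 0)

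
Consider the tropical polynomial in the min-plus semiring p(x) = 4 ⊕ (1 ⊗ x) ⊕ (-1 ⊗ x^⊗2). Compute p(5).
p(5) = 4

A tropical monomial a ⊗ x^⊗i evaluates to a + i · x. Evaluating each term at x = 5:
  Term 0 contributes 4 + 0 · 5 = 4
  Term 1 contributes 1 + 1 · 5 = 6
  Term 2 contributes -1 + 2 · 5 = 9
p(5) = ⊕ of these = min[4, 6, 9] = 4.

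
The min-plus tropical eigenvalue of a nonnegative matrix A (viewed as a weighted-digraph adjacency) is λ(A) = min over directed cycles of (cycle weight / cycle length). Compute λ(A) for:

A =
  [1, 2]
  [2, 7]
λ(A) = 1

Enumerate directed cycles and compute their means (weight / length). Sample:
  cycle 0 → 0: weight = 1, length = 1, mean = 1/1 ≈ 1.000
  cycle 1 → 1: weight = 7, length = 1, mean = 7/1 ≈ 7.000
  cycle 0 → 1 → 0: weight = 4, length = 2, mean = 4/2 ≈ 2.000
  cycle 1 → 0 → 1: weight = 4, length = 2, mean = 4/2 ≈ 2.000
Minimum mean = 1.000, attained e.g. along the cycle 0 → 0 with weight 1 and length 1. So λ(A) = 1/1 = 1.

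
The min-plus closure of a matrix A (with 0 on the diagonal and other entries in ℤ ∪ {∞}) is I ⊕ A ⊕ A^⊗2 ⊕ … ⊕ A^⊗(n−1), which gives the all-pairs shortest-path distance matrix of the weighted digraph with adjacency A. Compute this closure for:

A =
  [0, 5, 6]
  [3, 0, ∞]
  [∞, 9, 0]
Closure =
  [0, 5, 6]
  [3, 0, 9]
  [12, 9, 0]

This is the Floyd-Warshall all-pairs shortest-path computation. For each intermediate vertex k = 0, 1, …, 2, update dist[i][j] ← min(dist[i][j], dist[i][k] + dist[k][j]). The final matrix gives, for each (i, j), the minimum total weight of any directed path from i to j (possibly empty when i = j).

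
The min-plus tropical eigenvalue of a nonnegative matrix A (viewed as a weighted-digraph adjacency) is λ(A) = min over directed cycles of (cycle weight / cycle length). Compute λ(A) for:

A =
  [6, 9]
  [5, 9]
λ(A) = 6

Enumerate directed cycles and compute their means (weight / length). Sample:
  cycle 0 → 0: weight = 6, length = 1, mean = 6/1 ≈ 6.000
  cycle 1 → 1: weight = 9, length = 1, mean = 9/1 ≈ 9.000
  cycle 0 → 1 → 0: weight = 14, length = 2, mean = 14/2 ≈ 7.000
  cycle 1 → 0 → 1: weight = 14, length = 2, mean = 14/2 ≈ 7.000
Minimum mean = 6.000, attained e.g. along the cycle 0 → 0 with weight 6 and length 1. So λ(A) = 6/1 = 6.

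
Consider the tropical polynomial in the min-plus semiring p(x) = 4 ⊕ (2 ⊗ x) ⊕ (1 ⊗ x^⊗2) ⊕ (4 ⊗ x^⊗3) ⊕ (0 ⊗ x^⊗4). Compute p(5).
p(5) = 4

A tropical monomial a ⊗ x^⊗i evaluates to a + i · x. Evaluating each term at x = 5:
  Term 0 contributes 4 + 0 · 5 = 4
  Term 1 contributes 2 + 1 · 5 = 7
  Term 2 contributes 1 + 2 · 5 = 11
  Term 3 contributes 4 + 3 · 5 = 19
  Term 4 contributes 0 + 4 · 5 = 20
p(5) = ⊕ of these = min[4, 7, 11, 19, 20] = 4.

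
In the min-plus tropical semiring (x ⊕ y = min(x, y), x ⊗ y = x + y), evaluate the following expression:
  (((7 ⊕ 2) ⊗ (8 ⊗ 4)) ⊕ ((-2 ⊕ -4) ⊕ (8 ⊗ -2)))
(((7 ⊕ 2) ⊗ (8 ⊗ 4)) ⊕ ((-2 ⊕ -4) ⊕ (8 ⊗ -2))) = -4

Expand innermost to outermost. Recall ⊕ takes the minimum of its arguments and ⊗ takes their sum. Working out the expression (((7 ⊕ 2) ⊗ (8 ⊗ 4)) ⊕ ((-2 ⊕ -4) ⊕ (8 ⊗ -2))) gives -4.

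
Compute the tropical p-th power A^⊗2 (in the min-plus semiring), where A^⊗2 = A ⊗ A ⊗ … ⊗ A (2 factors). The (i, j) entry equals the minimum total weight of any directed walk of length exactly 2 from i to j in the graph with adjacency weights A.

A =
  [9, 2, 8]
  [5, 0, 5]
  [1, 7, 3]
A^⊗2 =
  [7, 2, 7]
  [5, 0, 5]
  [4, 3, 6]

Each entry (A^⊗2)_ij equals the minimum over all length-2 walks i = v_0 → v_1 → … → v_2 = j of Σ_t A[v_t][v_{t+1}]. For example, for (i, j) = (0, 2) we minimise over 3 possible intermediate vertex sequences; the minimum is 7, attained along the walk 0 → 1 → 2.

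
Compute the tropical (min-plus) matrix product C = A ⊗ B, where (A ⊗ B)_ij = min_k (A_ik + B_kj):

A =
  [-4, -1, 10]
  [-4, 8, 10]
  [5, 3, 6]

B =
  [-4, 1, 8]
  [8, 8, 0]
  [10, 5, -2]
A ⊗ B =
  [-8, -3, -1]
  [-8, -3, 4]
  [1, 6, 3]

Apply the min-plus product entry-by-entry:
  C[0][0] = min over k of (A[0][0] + B[0][0] = -4 + -4 = -8, A[0][1] + B[1][0] = -1 + 8 = 7, A[0][2] + B[2][0] = 10 + 10 = 20) = -8 (attained at k = 0)
  C[0][1] = min over k of (A[0][0] + B[0][1] = -4 + 1 = -3, A[0][1] + B[1][1] = -1 + 8 = 7, A[0][2] + B[2][1] = 10 + 5 = 15) = -3 (attained at k = 0)
  C[0][2] = min over k of (A[0][0] + B[0][2] = -4 + 8 = 4, A[0][1] + B[1][2] = -1 + 0 = -1, A[0][2] + B[2][2] = 10 + -2 = 8) = -1 (attained at k = 1)
  C[1][0] = min over k of (A[1][0] + B[0][0] = -4 + -4 = -8, A[1][1] + B[1][0] = 8 + 8 = 16, A[1][2] + B[2][0] = 10 + 10 = 20) = -8 (attained at k = 0)
  C[1][1] = min over k of (A[1][0] + B[0][1] = -4 + 1 = -3, A[1][1] + B[1][1] = 8 + 8 = 16, A[1][2] + B[2][1] = 10 + 5 = 15) = -3 (attained at k = 0)
  C[1][2] = min over k of (A[1][0] + B[0][2] = -4 + 8 = 4, A[1][1] + B[1][2] = 8 + 0 = 8, A[1][2] + B[2][2] = 10 + -2 = 8) = 4 (attained at k = 0)
  C[2][0] = min over k of (A[2][0] + B[0][0] = 5 + -4 = 1, A[2][1] + B[1][0] = 3 + 8 = 11, A[2][2] + B[2][0] = 6 + 10 = 16) = 1 (attained at k = 0)
  C[2][1] = min over k of (A[2][0] + B[0][1] = 5 + 1 = 6, A[2][1] + B[1][1] = 3 + 8 = 11, A[2][2] + B[2][1] = 6 + 5 = 11) = 6 (attained at k = 0)
  C[2][2] = min over k of (A[2][0] + B[0][2] = 5 + 8 = 13, A[2][1] + B[1][2] = 3 + 0 = 3, A[2][2] + B[2][2] = 6 + -2 = 4) = 3 (attained at k = 1)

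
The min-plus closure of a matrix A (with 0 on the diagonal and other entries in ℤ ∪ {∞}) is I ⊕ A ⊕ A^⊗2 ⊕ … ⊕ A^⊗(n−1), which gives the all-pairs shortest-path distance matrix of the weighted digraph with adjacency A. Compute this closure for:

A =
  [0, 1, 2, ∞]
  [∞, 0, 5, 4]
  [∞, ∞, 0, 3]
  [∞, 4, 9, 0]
Closure =
  [0, 1, 2, 5]
  [∞, 0, 5, 4]
  [∞, 7, 0, 3]
  [∞, 4, 9, 0]

This is the Floyd-Warshall all-pairs shortest-path computation. For each intermediate vertex k = 0, 1, …, 3, update dist[i][j] ← min(dist[i][j], dist[i][k] + dist[k][j]). The final matrix gives, for each (i, j), the minimum total weight of any directed path from i to j (possibly empty when i = j).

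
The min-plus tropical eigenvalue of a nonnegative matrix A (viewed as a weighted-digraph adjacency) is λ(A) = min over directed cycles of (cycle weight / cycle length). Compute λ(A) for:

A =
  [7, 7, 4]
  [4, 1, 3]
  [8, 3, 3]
λ(A) = 1

Enumerate directed cycles and compute their means (weight / length). Sample:
  cycle 0 → 0: weight = 7, length = 1, mean = 7/1 ≈ 7.000
  cycle 1 → 1: weight = 1, length = 1, mean = 1/1 ≈ 1.000
  cycle 2 → 2: weight = 3, length = 1, mean = 3/1 ≈ 3.000
  cycle 0 → 1 → 0: weight = 11, length = 2, mean = 11/2 ≈ 5.500
  cycle 0 → 2 → 0: weight = 12, length = 2, mean = 12/2 ≈ 6.000
  cycle 1 → 0 → 1: weight = 11, length = 2, mean = 11/2 ≈ 5.500
Minimum mean = 1.000, attained e.g. along the cycle 1 → 1 with weight 1 and length 1. So λ(A) = 1/1 = 1.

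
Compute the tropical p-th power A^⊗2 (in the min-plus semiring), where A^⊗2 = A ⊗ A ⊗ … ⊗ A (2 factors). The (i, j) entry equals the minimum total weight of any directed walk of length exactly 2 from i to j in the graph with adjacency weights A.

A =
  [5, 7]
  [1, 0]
A^⊗2 =
  [8, 7]
  [1, 0]

Each entry (A^⊗2)_ij equals the minimum over all length-2 walks i = v_0 → v_1 → … → v_2 = j of Σ_t A[v_t][v_{t+1}]. For example, for (i, j) = (0, 1) we minimise over 2 possible intermediate vertex sequences; the minimum is 7, attained along the walk 0 → 1 → 1.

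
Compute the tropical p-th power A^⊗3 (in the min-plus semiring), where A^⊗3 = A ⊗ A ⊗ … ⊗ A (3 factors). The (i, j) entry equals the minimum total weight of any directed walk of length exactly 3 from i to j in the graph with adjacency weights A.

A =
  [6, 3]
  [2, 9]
A^⊗3 =
  [11, 8]
  [7, 11]

Each entry (A^⊗3)_ij equals the minimum over all length-3 walks i = v_0 → v_1 → … → v_3 = j of Σ_t A[v_t][v_{t+1}]. For example, for (i, j) = (0, 1) we minimise over 4 possible intermediate vertex sequences; the minimum is 8, attained along the walk 0 → 1 → 0 → 1.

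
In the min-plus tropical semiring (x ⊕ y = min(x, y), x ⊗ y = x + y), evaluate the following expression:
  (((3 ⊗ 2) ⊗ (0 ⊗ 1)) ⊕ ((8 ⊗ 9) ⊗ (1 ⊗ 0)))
(((3 ⊗ 2) ⊗ (0 ⊗ 1)) ⊕ ((8 ⊗ 9) ⊗ (1 ⊗ 0))) = 6

Expand innermost to outermost. Recall ⊕ takes the minimum of its arguments and ⊗ takes their sum. Working out the expression (((3 ⊗ 2) ⊗ (0 ⊗ 1)) ⊕ ((8 ⊗ 9) ⊗ (1 ⊗ 0))) gives 6.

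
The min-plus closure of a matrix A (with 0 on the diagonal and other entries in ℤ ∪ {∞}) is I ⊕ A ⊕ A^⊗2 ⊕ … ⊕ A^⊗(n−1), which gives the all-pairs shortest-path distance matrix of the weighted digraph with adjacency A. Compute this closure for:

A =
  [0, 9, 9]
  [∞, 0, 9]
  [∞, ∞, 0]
Closure =
  [0, 9, 9]
  [∞, 0, 9]
  [∞, ∞, 0]

This is the Floyd-Warshall all-pairs shortest-path computation. For each intermediate vertex k = 0, 1, …, 2, update dist[i][j] ← min(dist[i][j], dist[i][k] + dist[k][j]). The final matrix gives, for each (i, j), the minimum total weight of any directed path from i to j (possibly empty when i = j).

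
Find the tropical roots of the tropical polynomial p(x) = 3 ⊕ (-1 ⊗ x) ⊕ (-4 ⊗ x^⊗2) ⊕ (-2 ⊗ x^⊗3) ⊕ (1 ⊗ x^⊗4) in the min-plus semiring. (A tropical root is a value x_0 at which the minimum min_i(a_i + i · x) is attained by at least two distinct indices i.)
Roots: {-3, -2, 3, 4}

Each tropical root is a break point of the lower envelope of the lines y = a_i + i · x (there are 5 lines, with slopes 0, 1, ..., 4). Only the lines that attain the minimum somewhere contribute to roots; other lines are dominated. Here the surviving (envelope) indices are i = 4, i = 3, i = 2, i = 1, i = 0.
Intersections between consecutive envelope lines give the roots: for adjacent envelope indices i < j the intersection is x = (a_i − a_j) / (j − i). Reading off the sorted break points: {-3, -2, 3, 4}.
Verification: at each break x_0, at least two indices attain the minimum of min_i(a_i + i · x_0).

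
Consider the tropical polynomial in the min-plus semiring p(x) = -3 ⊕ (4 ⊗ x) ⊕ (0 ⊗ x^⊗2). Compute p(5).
p(5) = -3

A tropical monomial a ⊗ x^⊗i evaluates to a + i · x. Evaluating each term at x = 5:
  Term 0 contributes -3 + 0 · 5 = -3
  Term 1 contributes 4 + 1 · 5 = 9
  Term 2 contributes 0 + 2 · 5 = 10
p(5) = ⊕ of these = min[-3, 9, 10] = -3.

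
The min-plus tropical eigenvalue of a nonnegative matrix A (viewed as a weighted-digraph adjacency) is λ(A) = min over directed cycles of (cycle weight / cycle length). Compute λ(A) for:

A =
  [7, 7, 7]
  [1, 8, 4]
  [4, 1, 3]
λ(A) = 5/2

Enumerate directed cycles and compute their means (weight / length). Sample:
  cycle 0 → 0: weight = 7, length = 1, mean = 7/1 ≈ 7.000
  cycle 1 → 1: weight = 8, length = 1, mean = 8/1 ≈ 8.000
  cycle 2 → 2: weight = 3, length = 1, mean = 3/1 ≈ 3.000
  cycle 0 → 1 → 0: weight = 8, length = 2, mean = 8/2 ≈ 4.000
  cycle 0 → 2 → 0: weight = 11, length = 2, mean = 11/2 ≈ 5.500
  cycle 1 → 0 → 1: weight = 8, length = 2, mean = 8/2 ≈ 4.000
Minimum mean = 2.500, attained e.g. along the cycle 1 → 2 → 1 with weight 5 and length 2. So λ(A) = 5/2 = 5/2.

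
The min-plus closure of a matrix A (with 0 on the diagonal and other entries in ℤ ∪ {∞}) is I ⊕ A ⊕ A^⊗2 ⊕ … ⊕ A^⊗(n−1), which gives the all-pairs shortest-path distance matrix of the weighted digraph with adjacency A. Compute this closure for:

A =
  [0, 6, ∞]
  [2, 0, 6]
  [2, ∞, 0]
Closure =
  [0, 6, 12]
  [2, 0, 6]
  [2, 8, 0]

This is the Floyd-Warshall all-pairs shortest-path computation. For each intermediate vertex k = 0, 1, …, 2, update dist[i][j] ← min(dist[i][j], dist[i][k] + dist[k][j]). The final matrix gives, for each (i, j), the minimum total weight of any directed path from i to j (possibly empty when i = j).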